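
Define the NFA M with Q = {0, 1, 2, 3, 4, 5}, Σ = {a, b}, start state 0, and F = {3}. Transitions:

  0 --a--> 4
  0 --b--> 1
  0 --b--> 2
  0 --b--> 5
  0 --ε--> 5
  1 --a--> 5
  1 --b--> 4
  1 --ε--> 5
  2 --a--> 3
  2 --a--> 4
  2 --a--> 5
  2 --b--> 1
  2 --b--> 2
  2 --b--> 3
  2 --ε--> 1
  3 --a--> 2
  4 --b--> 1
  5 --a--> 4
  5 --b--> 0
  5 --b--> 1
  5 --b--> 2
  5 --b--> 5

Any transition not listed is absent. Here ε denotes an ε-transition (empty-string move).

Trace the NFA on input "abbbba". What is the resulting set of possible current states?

{1, 2, 3, 4, 5}

Start: ε-closure({0}) = {0, 5}.
Read 'a': 0→{4}, 5→{4}; now {4}.
Read 'b': 4→{1}; union {1}; ε-closure = {1, 5}.
Read 'b': 1→{4}, 5→{0, 1, 2, 5}; now {0, 1, 2, 4, 5}.
Read 'b': 0→{1, 2, 5}, 1→{4}, 2→{1, 2, 3}, 4→{1}, 5→{0, 1, 2, 5}; now {0, 1, 2, 3, 4, 5}.
Read 'b': 0→{1, 2, 5}, 1→{4}, 2→{1, 2, 3}, 3→∅, 4→{1}, 5→{0, 1, 2, 5}; now {0, 1, 2, 3, 4, 5}.
Read 'a': 0→{4}, 1→{5}, 2→{3, 4, 5}, 3→{2}, 4→∅, 5→{4}; union {2, 3, 4, 5}; ε-closure = {1, 2, 3, 4, 5}.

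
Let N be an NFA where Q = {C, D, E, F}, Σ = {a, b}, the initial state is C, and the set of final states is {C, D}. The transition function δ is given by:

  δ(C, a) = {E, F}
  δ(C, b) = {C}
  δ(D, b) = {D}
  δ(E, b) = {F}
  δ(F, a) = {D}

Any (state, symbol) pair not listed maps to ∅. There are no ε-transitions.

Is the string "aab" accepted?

Start in {C}.
Read 'a': {C} → {E, F}.
Read 'a': {E, F} → {D}.
Read 'b': {D} → {D}.
The final set {D} contains the accepting state D.

Yes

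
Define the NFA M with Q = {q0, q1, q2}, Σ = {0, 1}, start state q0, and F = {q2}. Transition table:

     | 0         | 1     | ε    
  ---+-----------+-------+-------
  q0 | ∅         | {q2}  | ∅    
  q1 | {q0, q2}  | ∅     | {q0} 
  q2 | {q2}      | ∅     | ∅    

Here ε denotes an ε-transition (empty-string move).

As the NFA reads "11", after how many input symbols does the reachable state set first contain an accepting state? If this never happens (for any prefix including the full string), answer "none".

Start in {q0}.
Read '1': {q0} → {q2}.
None of the earlier sets intersect F, but {q2} does.

1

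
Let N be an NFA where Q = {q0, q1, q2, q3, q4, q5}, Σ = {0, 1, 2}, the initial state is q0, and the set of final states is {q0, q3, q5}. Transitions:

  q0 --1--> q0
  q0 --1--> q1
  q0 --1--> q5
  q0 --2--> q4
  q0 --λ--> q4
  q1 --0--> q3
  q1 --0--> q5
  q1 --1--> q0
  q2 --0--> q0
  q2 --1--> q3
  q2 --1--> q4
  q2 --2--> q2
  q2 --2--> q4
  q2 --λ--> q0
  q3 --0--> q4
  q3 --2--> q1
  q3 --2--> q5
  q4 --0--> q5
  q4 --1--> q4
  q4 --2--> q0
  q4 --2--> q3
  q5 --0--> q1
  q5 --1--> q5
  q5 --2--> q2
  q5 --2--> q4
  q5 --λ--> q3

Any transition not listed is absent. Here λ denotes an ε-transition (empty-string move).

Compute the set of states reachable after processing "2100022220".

Start: ε-closure({q0}) = {q0, q4}.
Read '2': {q0, q4} → {q0, q3, q4}.
Read '1': {q0, q3, q4} → {q0, q1, q3, q4, q5}.
Read '0': {q0, q1, q3, q4, q5} → {q1, q3, q4, q5}.
Read '0': {q1, q3, q4, q5} → {q1, q3, q4, q5}.
Read '0': {q1, q3, q4, q5} → {q1, q3, q4, q5}.
Read '2': {q1, q3, q4, q5} → {q0, q1, q2, q3, q4, q5}.
Read '2': {q0, q1, q2, q3, q4, q5} → {q0, q1, q2, q3, q4, q5}.
Read '2': {q0, q1, q2, q3, q4, q5} → {q0, q1, q2, q3, q4, q5}.
Read '2': {q0, q1, q2, q3, q4, q5} → {q0, q1, q2, q3, q4, q5}.
Read '0': {q0, q1, q2, q3, q4, q5} → {q0, q1, q3, q4, q5}.

{q0, q1, q3, q4, q5}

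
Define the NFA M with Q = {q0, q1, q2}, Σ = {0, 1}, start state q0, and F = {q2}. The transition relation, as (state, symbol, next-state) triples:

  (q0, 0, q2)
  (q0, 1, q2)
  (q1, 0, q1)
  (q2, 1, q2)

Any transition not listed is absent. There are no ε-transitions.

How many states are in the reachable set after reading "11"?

1

Start in {q0}.
Read '1': {q0} → {q2}.
Read '1': {q2} → {q2}.
That set has 1 state.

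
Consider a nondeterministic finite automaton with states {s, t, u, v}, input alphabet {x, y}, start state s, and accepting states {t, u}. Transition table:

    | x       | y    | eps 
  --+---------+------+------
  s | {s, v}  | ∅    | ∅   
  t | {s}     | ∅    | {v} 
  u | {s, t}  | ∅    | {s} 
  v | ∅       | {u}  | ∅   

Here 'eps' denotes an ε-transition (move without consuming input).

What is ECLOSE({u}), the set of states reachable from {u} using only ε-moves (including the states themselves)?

Begin with {u}.
ε-move u → s; add s.

{s, u}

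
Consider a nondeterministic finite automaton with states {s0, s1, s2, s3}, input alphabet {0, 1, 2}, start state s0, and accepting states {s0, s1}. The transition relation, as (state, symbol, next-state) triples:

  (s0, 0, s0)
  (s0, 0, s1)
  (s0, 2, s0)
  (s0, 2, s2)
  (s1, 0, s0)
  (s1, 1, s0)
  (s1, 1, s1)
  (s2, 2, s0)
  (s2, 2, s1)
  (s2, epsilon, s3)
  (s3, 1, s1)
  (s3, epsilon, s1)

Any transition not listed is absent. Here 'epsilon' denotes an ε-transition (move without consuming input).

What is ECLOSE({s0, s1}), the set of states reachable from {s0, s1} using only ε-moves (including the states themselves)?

{s0, s1}

Begin with {s0, s1}.
No ε-moves leave this set, so the closure equals the set itself.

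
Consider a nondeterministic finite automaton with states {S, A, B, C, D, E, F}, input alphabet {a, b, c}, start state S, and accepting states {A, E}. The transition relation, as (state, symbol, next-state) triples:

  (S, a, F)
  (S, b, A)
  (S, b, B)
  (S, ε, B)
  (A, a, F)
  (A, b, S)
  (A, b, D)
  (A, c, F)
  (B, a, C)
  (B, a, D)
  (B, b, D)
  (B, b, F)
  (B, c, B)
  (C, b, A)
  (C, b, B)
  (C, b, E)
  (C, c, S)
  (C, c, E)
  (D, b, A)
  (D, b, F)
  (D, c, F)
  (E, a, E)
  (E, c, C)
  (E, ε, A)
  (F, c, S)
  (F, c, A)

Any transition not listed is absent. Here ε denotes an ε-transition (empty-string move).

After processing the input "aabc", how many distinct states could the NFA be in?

0

Start: ε-closure({S}) = {S, B}.
Read 'a': {S, B} → {C, D, F}.
Read 'a': {C, D, F} → ∅.
The set is empty and remains empty for the remaining 2 symbols.
That set has 0 states.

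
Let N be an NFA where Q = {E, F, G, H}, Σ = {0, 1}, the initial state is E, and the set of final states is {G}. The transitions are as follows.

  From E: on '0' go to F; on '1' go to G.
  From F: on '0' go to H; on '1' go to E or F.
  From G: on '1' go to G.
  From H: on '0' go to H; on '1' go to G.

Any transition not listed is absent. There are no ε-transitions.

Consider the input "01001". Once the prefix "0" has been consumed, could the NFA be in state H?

No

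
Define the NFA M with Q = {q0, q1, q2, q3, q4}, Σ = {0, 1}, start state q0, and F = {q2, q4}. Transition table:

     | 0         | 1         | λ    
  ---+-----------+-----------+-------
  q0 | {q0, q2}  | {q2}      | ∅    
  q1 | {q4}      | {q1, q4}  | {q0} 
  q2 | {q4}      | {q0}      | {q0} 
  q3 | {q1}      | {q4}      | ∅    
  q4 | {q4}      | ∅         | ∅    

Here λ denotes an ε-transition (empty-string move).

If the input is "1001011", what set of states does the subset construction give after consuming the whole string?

{q0, q2}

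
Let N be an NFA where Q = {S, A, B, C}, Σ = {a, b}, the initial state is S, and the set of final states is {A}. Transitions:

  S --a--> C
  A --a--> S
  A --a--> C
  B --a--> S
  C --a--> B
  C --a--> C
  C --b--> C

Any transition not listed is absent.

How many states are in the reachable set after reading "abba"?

2

Start in {S}.
Read 'a': S→{C}; now {C}.
Read 'b': C→{C}; now {C}.
Read 'b': C→{C}; now {C}.
Read 'a': C→{B, C}; now {B, C}.
That set has 2 states.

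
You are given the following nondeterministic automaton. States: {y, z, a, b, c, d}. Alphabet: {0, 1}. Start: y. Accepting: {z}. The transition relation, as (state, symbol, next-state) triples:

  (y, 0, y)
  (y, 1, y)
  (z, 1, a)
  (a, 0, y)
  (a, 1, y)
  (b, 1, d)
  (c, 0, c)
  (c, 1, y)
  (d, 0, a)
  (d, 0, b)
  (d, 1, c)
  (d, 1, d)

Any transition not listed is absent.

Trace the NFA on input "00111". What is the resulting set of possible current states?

{y}

Start in {y}.
Read '0': y→{y}; now {y}.
Read '0': y→{y}; now {y}.
Read '1': y→{y}; now {y}.
Read '1': y→{y}; now {y}.
Read '1': y→{y}; now {y}.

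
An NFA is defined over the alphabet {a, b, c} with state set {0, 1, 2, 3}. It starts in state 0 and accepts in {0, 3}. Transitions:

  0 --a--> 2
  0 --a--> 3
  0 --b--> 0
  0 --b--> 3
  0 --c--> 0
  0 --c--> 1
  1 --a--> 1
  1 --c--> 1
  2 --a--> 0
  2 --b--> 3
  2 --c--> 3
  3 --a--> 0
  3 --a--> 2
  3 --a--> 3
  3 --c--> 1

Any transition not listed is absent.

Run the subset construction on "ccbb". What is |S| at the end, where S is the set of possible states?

2

Start in {0}.
Read 'c': {0} → {0, 1}.
Read 'c': {0, 1} → {0, 1}.
Read 'b': {0, 1} → {0, 3}.
Read 'b': {0, 3} → {0, 3}.
That set has 2 states.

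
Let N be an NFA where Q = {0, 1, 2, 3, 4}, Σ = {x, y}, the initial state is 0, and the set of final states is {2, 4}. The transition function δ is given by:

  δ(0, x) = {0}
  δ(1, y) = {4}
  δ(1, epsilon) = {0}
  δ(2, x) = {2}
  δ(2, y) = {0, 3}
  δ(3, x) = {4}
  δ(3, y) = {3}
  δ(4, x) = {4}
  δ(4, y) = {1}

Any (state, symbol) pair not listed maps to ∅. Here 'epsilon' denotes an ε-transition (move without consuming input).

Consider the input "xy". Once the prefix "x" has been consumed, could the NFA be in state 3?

No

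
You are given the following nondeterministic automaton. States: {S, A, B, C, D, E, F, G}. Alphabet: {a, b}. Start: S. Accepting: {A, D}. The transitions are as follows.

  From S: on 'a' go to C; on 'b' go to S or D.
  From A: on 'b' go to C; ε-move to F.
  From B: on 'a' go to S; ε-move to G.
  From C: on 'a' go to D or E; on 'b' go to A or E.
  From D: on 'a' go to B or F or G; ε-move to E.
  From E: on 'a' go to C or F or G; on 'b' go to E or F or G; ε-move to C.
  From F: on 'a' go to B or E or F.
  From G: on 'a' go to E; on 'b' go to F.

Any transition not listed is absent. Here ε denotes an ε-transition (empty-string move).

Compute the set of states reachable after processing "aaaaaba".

{B, C, D, E, F, G}

Start in {S}.
Read 'a': {S} → {C}.
Read 'a': {C} → {C, D, E}.
Read 'a': {C, D, E} → {B, C, D, E, F, G}.
Read 'a': {B, C, D, E, F, G} → {S, B, C, D, E, F, G}.
Read 'a': {S, B, C, D, E, F, G} → {S, B, C, D, E, F, G}.
Read 'b': {S, B, C, D, E, F, G} → {S, A, C, D, E, F, G}.
Read 'a': {S, A, C, D, E, F, G} → {B, C, D, E, F, G}.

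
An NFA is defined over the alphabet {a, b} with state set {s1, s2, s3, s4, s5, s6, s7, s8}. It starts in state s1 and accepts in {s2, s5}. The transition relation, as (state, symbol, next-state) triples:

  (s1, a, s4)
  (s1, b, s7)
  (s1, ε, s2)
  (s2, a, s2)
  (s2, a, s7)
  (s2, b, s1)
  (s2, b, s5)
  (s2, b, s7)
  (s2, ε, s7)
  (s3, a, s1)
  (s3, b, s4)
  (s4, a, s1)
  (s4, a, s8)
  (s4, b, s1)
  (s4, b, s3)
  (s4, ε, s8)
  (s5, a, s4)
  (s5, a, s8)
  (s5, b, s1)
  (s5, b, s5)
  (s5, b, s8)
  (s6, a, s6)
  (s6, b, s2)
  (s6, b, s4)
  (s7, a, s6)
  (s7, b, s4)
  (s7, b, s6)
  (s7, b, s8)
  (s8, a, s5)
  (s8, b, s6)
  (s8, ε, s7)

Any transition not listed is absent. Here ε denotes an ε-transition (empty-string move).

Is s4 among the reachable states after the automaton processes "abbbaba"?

Yes

Start: ε-closure({s1}) = {s1, s2, s7}.
Read 'a': {s1, s2, s7} → {s2, s4, s6, s7, s8}.
Read 'b': {s2, s4, s6, s7, s8} → {s1, s2, s3, s4, s5, s6, s7, s8}.
Read 'b': {s1, s2, s3, s4, s5, s6, s7, s8} → {s1, s2, s3, s4, s5, s6, s7, s8}.
Read 'b': {s1, s2, s3, s4, s5, s6, s7, s8} → {s1, s2, s3, s4, s5, s6, s7, s8}.
Read 'a': {s1, s2, s3, s4, s5, s6, s7, s8} → {s1, s2, s4, s5, s6, s7, s8}.
Read 'b': {s1, s2, s4, s5, s6, s7, s8} → {s1, s2, s3, s4, s5, s6, s7, s8}.
Read 'a': {s1, s2, s3, s4, s5, s6, s7, s8} → {s1, s2, s4, s5, s6, s7, s8}.
State s4 is in {s1, s2, s4, s5, s6, s7, s8}.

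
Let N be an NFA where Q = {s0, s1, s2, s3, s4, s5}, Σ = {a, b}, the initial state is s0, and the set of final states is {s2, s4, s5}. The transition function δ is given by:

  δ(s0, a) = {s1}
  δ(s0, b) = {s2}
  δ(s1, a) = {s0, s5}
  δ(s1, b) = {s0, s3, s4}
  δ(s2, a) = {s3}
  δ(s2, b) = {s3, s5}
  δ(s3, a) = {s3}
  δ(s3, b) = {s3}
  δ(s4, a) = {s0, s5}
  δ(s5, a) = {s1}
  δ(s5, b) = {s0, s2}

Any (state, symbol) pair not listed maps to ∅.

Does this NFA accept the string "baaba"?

No

Start in {s0}.
Read 'b': {s0} → {s2}.
Read 'a': {s2} → {s3}.
Read 'a': {s3} → {s3}.
Read 'b': {s3} → {s3}.
Read 'a': {s3} → {s3}.
The final set {s3} contains no accepting state.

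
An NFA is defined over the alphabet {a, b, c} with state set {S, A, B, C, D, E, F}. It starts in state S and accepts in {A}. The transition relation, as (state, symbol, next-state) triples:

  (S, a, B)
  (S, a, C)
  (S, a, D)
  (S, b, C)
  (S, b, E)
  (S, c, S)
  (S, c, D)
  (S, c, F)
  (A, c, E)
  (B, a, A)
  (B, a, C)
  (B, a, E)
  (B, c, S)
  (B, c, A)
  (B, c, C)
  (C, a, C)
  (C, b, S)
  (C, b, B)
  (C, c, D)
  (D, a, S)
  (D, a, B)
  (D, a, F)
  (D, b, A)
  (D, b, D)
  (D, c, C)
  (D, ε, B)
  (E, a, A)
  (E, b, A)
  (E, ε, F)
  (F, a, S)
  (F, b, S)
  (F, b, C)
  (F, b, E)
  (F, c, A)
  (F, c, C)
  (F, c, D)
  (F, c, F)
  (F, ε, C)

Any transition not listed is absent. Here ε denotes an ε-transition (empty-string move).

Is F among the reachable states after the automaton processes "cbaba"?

Start in {S}.
Read 'c': S→{S, D, F}; union {S, D, F}; ε-closure = {S, B, C, D, F}.
Read 'b': S→{C, E}, B→∅, C→{S, B}, D→{A, D}, F→{S, C, E}; union {S, A, B, C, D, E}; ε-closure = {S, A, B, C, D, E, F}.
Read 'a': S→{B, C, D}, A→∅, B→{A, C, E}, C→{C}, D→{S, B, F}, E→{A}, F→{S}; now {S, A, B, C, D, E, F}.
Read 'b': S→{C, E}, A→∅, B→∅, C→{S, B}, D→{A, D}, E→{A}, F→{S, C, E}; union {S, A, B, C, D, E}; ε-closure = {S, A, B, C, D, E, F}.
Read 'a': S→{B, C, D}, A→∅, B→{A, C, E}, C→{C}, D→{S, B, F}, E→{A}, F→{S}; now {S, A, B, C, D, E, F}.
State F is in {S, A, B, C, D, E, F}.

Yes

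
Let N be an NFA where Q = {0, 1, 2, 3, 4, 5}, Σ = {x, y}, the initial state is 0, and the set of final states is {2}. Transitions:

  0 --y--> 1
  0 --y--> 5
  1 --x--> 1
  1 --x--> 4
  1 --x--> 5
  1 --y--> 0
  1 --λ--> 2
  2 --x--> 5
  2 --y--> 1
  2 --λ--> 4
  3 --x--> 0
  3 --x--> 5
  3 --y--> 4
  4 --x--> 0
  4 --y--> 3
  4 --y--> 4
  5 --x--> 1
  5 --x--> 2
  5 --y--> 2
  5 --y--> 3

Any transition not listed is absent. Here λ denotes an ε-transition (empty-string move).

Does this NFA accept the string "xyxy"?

No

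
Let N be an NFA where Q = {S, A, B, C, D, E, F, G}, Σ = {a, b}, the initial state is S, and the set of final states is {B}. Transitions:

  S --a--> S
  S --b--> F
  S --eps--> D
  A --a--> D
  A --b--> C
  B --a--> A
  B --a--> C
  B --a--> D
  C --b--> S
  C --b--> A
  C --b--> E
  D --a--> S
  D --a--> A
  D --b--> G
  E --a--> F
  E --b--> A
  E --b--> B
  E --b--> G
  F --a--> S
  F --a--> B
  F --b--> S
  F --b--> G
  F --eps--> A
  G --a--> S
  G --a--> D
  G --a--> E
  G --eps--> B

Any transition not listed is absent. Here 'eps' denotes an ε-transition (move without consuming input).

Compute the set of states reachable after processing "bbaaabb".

{S, A, B, C, D, E, G}

Start: ε-closure({S}) = {S, D}.
Read 'b': S→{F}, D→{G}; union {F, G}; ε-closure = {A, B, F, G}.
Read 'b': A→{C}, B→∅, F→{S, G}, G→∅; union {S, C, G}; ε-closure = {S, B, C, D, G}.
Read 'a': S→{S}, B→{A, C, D}, C→∅, D→{S, A}, G→{S, D, E}; now {S, A, C, D, E}.
Read 'a': S→{S}, A→{D}, C→∅, D→{S, A}, E→{F}; now {S, A, D, F}.
Read 'a': S→{S}, A→{D}, D→{S, A}, F→{S, B}; now {S, A, B, D}.
Read 'b': S→{F}, A→{C}, B→∅, D→{G}; union {C, F, G}; ε-closure = {A, B, C, F, G}.
Read 'b': A→{C}, B→∅, C→{S, A, E}, F→{S, G}, G→∅; union {S, A, C, E, G}; ε-closure = {S, A, B, C, D, E, G}.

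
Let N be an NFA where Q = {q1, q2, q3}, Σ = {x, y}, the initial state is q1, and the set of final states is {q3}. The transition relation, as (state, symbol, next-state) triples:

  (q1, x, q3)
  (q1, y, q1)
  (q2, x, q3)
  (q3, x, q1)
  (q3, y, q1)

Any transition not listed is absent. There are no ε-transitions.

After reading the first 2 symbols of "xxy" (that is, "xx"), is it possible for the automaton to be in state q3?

Start in {q1}.
Read 'x': {q1} → {q3}.
Read 'x': {q3} → {q1}.
State q3 is not in {q1}.

No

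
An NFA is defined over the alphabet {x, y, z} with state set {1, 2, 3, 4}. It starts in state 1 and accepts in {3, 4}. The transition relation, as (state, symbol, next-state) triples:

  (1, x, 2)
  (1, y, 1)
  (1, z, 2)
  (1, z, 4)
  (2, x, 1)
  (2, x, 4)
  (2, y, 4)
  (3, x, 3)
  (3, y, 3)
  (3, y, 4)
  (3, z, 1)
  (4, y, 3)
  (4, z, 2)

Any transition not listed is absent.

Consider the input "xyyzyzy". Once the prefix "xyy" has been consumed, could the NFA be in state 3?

Yes

Start in {1}.
Read 'x': 1→{2}; now {2}.
Read 'y': 2→{4}; now {4}.
Read 'y': 4→{3}; now {3}.
State 3 is in {3}.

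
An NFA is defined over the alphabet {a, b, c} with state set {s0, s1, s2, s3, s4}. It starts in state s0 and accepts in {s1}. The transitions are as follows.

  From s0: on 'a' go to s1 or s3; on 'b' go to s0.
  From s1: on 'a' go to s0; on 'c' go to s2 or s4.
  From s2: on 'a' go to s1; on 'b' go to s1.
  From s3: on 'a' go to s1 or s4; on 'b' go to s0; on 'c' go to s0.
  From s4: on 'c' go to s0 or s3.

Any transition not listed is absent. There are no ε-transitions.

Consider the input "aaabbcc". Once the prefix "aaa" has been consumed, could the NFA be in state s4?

Start in {s0}.
Read 'a': s0→{s1, s3}; now {s1, s3}.
Read 'a': s1→{s0}, s3→{s1, s4}; now {s0, s1, s4}.
Read 'a': s0→{s1, s3}, s1→{s0}, s4→∅; now {s0, s1, s3}.
State s4 is not in {s0, s1, s3}.

No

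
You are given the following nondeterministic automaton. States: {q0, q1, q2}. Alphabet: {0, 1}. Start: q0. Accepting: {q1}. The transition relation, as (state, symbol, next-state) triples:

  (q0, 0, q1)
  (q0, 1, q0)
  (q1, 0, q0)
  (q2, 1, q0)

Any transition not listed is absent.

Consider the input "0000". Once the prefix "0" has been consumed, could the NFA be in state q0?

No

Start in {q0}.
Read '0': q0→{q1}; now {q1}.
State q0 is not in {q1}.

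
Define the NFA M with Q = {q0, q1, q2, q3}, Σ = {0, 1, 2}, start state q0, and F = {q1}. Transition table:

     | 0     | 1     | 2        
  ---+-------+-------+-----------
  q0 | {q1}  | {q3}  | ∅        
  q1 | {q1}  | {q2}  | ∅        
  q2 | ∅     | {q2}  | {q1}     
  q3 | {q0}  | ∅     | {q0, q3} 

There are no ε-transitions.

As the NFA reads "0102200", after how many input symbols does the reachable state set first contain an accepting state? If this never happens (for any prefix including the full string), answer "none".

Start in {q0}.
Read '0': q0→{q1}; now {q1}.
None of the earlier sets intersect F, but {q1} does.

1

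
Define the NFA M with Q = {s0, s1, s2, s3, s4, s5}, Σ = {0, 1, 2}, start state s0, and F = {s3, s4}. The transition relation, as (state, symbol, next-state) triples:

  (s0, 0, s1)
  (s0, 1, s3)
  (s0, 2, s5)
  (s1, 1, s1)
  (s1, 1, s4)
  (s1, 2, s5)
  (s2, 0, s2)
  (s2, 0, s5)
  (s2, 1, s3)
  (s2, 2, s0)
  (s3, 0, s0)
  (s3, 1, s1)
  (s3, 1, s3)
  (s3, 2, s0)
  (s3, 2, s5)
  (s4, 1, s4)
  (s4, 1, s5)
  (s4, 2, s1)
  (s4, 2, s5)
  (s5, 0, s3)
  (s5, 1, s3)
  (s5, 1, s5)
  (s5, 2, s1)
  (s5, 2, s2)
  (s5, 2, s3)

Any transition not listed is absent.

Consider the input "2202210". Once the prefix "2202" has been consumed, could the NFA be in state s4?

No

Start in {s0}.
Read '2': s0→{s5}; now {s5}.
Read '2': s5→{s1, s2, s3}; now {s1, s2, s3}.
Read '0': s1→∅, s2→{s2, s5}, s3→{s0}; now {s0, s2, s5}.
Read '2': s0→{s5}, s2→{s0}, s5→{s1, s2, s3}; now {s0, s1, s2, s3, s5}.
State s4 is not in {s0, s1, s2, s3, s5}.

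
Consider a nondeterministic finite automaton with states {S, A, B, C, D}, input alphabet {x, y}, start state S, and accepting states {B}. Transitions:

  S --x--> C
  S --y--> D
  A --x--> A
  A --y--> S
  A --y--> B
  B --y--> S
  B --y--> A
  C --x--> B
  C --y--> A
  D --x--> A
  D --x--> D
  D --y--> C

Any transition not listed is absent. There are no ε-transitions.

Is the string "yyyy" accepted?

Yes

Start in {S}.
Read 'y': S→{D}; now {D}.
Read 'y': D→{C}; now {C}.
Read 'y': C→{A}; now {A}.
Read 'y': A→{S, B}; now {S, B}.
The final set {S, B} contains the accepting state B.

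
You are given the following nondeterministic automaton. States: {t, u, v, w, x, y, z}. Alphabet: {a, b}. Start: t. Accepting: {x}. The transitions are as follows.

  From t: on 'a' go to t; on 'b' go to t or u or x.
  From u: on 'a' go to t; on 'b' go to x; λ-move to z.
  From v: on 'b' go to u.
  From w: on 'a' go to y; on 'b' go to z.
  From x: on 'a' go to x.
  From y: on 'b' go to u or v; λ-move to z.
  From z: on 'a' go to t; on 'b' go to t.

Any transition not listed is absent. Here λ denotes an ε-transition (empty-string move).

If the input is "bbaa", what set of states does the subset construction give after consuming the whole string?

Start in {t}.
Read 'b': {t} → {t, u, x, z}.
Read 'b': {t, u, x, z} → {t, u, x, z}.
Read 'a': {t, u, x, z} → {t, x}.
Read 'a': {t, x} → {t, x}.

{t, x}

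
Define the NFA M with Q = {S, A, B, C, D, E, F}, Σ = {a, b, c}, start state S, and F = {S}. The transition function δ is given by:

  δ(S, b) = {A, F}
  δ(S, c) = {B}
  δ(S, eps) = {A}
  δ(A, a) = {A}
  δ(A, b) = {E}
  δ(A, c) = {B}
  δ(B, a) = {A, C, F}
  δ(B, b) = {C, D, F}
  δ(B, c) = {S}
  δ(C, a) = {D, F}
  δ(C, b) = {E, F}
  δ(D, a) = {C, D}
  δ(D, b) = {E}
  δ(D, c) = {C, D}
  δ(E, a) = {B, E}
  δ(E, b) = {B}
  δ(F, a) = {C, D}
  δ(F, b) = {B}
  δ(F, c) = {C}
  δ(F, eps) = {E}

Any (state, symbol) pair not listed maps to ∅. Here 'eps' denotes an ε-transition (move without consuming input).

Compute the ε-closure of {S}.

{S, A}

Begin with {S}.
ε-move S → A; add A.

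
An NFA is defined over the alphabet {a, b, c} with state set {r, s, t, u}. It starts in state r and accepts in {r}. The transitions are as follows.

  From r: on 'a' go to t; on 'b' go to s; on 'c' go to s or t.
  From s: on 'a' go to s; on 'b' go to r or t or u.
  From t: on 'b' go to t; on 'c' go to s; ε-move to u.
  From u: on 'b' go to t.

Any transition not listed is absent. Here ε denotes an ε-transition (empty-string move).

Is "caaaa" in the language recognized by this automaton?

Start in {r}.
Read 'c': {r} → {s, t, u}.
Read 'a': {s, t, u} → {s}.
Read 'a': {s} → {s}.
Read 'a': {s} → {s}.
Read 'a': {s} → {s}.
The final set {s} contains no accepting state.

No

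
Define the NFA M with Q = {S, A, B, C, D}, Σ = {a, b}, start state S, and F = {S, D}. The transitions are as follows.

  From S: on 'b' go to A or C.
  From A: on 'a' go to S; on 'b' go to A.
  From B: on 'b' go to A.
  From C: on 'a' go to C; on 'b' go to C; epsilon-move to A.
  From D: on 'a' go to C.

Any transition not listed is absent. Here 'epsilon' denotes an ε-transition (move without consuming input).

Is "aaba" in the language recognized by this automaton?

No

Start in {S}.
Read 'a': S→∅; now ∅.
The set is empty and remains empty for the remaining 3 symbols.
The final set ∅ contains no accepting state.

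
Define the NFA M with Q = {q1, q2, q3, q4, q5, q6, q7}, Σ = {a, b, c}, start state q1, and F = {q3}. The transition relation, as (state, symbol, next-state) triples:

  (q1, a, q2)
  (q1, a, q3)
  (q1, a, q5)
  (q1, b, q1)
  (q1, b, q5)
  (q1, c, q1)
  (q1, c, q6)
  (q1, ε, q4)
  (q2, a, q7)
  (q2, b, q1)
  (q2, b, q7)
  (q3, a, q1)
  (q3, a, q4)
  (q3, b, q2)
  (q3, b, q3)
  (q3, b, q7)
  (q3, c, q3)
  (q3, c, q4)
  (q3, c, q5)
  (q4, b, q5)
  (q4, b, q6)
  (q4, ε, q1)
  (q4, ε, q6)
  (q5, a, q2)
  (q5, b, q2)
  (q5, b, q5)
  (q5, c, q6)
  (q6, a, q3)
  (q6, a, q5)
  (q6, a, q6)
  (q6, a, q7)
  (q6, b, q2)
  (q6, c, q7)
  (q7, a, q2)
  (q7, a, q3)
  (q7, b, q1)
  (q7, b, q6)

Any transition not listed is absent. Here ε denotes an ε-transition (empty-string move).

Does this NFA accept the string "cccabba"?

Yes

Start: ε-closure({q1}) = {q1, q4, q6}.
Read 'c': {q1, q4, q6} → {q1, q4, q6, q7}.
Read 'c': {q1, q4, q6, q7} → {q1, q4, q6, q7}.
Read 'c': {q1, q4, q6, q7} → {q1, q4, q6, q7}.
Read 'a': {q1, q4, q6, q7} → {q2, q3, q5, q6, q7}.
Read 'b': {q2, q3, q5, q6, q7} → {q1, q2, q3, q4, q5, q6, q7}.
Read 'b': {q1, q2, q3, q4, q5, q6, q7} → {q1, q2, q3, q4, q5, q6, q7}.
Read 'a': {q1, q2, q3, q4, q5, q6, q7} → {q1, q2, q3, q4, q5, q6, q7}.
The final set {q1, q2, q3, q4, q5, q6, q7} contains the accepting state q3.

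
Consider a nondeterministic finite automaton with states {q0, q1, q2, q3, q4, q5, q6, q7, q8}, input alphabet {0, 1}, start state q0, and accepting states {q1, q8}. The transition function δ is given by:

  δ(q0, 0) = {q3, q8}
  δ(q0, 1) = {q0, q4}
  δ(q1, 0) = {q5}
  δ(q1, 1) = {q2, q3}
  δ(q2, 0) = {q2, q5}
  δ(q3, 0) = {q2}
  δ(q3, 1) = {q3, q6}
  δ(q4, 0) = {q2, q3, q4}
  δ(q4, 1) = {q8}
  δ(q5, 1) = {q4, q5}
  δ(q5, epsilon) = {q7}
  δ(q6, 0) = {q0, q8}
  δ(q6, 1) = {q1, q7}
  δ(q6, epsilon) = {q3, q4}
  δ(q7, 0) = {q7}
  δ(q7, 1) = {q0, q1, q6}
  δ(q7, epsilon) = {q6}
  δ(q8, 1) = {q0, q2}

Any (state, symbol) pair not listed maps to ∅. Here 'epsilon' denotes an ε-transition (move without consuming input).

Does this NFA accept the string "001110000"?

Start in {q0}.
Read '0': q0→{q3, q8}; now {q3, q8}.
Read '0': q3→{q2}, q8→∅; now {q2}.
Read '1': q2→∅; now ∅.
The set is empty and remains empty for the remaining 6 symbols.
The final set ∅ contains no accepting state.

No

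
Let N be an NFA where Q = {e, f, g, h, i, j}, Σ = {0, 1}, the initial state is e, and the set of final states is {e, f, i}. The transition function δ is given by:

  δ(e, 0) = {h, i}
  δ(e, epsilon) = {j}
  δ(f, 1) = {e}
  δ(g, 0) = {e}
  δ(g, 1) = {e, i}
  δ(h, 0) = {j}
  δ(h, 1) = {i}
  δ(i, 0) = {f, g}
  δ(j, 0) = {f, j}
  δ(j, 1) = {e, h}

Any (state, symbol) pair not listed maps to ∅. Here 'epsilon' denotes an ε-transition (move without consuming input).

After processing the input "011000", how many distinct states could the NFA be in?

Start: ε-closure({e}) = {e, j}.
Read '0': e→{h, i}, j→{f, j}; now {f, h, i, j}.
Read '1': f→{e}, h→{i}, i→∅, j→{e, h}; union {e, h, i}; ε-closure = {e, h, i, j}.
Read '1': e→∅, h→{i}, i→∅, j→{e, h}; union {e, h, i}; ε-closure = {e, h, i, j}.
Read '0': e→{h, i}, h→{j}, i→{f, g}, j→{f, j}; now {f, g, h, i, j}.
Read '0': f→∅, g→{e}, h→{j}, i→{f, g}, j→{f, j}; now {e, f, g, j}.
Read '0': e→{h, i}, f→∅, g→{e}, j→{f, j}; now {e, f, h, i, j}.
That set has 5 states.

5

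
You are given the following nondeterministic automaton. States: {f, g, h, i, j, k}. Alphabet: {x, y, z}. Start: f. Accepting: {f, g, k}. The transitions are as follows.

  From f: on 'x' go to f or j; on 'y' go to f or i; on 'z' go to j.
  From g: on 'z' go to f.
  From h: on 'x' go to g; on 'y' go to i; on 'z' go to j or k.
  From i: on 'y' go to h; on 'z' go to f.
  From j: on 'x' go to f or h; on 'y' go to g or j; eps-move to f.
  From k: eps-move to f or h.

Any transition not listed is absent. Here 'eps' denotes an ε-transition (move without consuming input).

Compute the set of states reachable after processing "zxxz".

Start in {f}.
Read 'z': f→{j}; union {j}; ε-closure = {f, j}.
Read 'x': f→{f, j}, j→{f, h}; now {f, h, j}.
Read 'x': f→{f, j}, h→{g}, j→{f, h}; now {f, g, h, j}.
Read 'z': f→{j}, g→{f}, h→{j, k}, j→∅; union {f, j, k}; ε-closure = {f, h, j, k}.

{f, h, j, k}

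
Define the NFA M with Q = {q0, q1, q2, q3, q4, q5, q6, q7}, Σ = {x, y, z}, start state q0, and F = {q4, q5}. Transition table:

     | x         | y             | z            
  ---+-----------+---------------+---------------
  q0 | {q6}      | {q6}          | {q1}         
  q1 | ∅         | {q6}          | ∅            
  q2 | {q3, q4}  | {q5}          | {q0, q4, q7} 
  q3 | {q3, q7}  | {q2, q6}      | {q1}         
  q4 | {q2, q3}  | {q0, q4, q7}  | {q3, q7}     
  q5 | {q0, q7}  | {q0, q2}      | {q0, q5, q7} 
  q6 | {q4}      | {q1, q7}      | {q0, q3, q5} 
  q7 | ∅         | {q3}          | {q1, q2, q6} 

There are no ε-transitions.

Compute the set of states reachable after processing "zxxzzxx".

Start in {q0}.
Read 'z': {q0} → {q1}.
Read 'x': {q1} → ∅.
The set is empty and remains empty for the remaining 5 symbols.

∅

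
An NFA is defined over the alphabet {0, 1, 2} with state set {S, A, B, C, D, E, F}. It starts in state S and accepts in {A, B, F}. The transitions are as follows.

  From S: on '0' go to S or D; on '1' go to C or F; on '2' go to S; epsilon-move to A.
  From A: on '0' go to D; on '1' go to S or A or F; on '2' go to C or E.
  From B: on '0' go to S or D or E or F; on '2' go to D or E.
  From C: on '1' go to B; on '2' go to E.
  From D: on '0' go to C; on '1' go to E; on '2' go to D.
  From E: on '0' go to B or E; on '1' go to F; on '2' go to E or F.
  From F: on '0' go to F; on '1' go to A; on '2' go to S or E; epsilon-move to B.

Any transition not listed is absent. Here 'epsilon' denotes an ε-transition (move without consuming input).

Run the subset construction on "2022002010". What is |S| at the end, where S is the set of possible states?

6

Start: ε-closure({S}) = {S, A}.
Read '2': S→{S}, A→{C, E}; union {S, C, E}; ε-closure = {S, A, C, E}.
Read '0': S→{S, D}, A→{D}, C→∅, E→{B, E}; union {S, B, D, E}; ε-closure = {S, A, B, D, E}.
Read '2': S→{S}, A→{C, E}, B→{D, E}, D→{D}, E→{E, F}; union {S, C, D, E, F}; ε-closure = {S, A, B, C, D, E, F}.
Read '2': S→{S}, A→{C, E}, B→{D, E}, C→{E}, D→{D}, E→{E, F}, F→{S, E}; union {S, C, D, E, F}; ε-closure = {S, A, B, C, D, E, F}.
Read '0': S→{S, D}, A→{D}, B→{S, D, E, F}, C→∅, D→{C}, E→{B, E}, F→{F}; union {S, B, C, D, E, F}; ε-closure = {S, A, B, C, D, E, F}.
Read '0': S→{S, D}, A→{D}, B→{S, D, E, F}, C→∅, D→{C}, E→{B, E}, F→{F}; union {S, B, C, D, E, F}; ε-closure = {S, A, B, C, D, E, F}.
Read '2': S→{S}, A→{C, E}, B→{D, E}, C→{E}, D→{D}, E→{E, F}, F→{S, E}; union {S, C, D, E, F}; ε-closure = {S, A, B, C, D, E, F}.
Read '0': S→{S, D}, A→{D}, B→{S, D, E, F}, C→∅, D→{C}, E→{B, E}, F→{F}; union {S, B, C, D, E, F}; ε-closure = {S, A, B, C, D, E, F}.
Read '1': S→{C, F}, A→{S, A, F}, B→∅, C→{B}, D→{E}, E→{F}, F→{A}; now {S, A, B, C, E, F}.
Read '0': S→{S, D}, A→{D}, B→{S, D, E, F}, C→∅, E→{B, E}, F→{F}; union {S, B, D, E, F}; ε-closure = {S, A, B, D, E, F}.
That set has 6 states.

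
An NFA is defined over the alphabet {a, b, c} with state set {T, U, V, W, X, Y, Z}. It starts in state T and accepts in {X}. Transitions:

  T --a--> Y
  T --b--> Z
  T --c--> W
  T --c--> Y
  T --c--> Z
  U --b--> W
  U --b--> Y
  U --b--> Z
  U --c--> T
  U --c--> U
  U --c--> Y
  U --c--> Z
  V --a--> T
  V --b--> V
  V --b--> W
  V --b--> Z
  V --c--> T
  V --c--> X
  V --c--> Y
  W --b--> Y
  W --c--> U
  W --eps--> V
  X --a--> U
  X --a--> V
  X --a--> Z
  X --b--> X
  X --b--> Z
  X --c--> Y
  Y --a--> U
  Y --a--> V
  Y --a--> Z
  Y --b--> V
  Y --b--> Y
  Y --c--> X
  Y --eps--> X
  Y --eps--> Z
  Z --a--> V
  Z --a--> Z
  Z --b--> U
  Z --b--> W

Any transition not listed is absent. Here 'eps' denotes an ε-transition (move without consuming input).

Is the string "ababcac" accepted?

Start in {T}.
Read 'a': {T} → {X, Y, Z}.
Read 'b': {X, Y, Z} → {U, V, W, X, Y, Z}.
Read 'a': {U, V, W, X, Y, Z} → {T, U, V, Z}.
Read 'b': {T, U, V, Z} → {U, V, W, X, Y, Z}.
Read 'c': {U, V, W, X, Y, Z} → {T, U, X, Y, Z}.
Read 'a': {T, U, X, Y, Z} → {U, V, X, Y, Z}.
Read 'c': {U, V, X, Y, Z} → {T, U, X, Y, Z}.
The final set {T, U, X, Y, Z} contains the accepting state X.

Yes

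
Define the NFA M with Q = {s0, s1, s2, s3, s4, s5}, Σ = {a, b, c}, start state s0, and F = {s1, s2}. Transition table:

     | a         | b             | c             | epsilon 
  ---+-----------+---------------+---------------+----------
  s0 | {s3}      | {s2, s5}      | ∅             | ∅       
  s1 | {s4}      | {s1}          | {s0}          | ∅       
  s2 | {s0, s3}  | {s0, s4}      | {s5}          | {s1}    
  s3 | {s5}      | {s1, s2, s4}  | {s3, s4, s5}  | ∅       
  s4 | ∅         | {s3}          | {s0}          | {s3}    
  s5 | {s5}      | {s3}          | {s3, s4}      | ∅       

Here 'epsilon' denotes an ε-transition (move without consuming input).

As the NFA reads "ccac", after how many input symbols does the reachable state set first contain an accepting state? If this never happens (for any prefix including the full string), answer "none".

Start in {s0}.
Read 'c': {s0} → ∅.
The set is empty and remains empty for the remaining 3 symbols.
No reachable set along the way intersects F.

none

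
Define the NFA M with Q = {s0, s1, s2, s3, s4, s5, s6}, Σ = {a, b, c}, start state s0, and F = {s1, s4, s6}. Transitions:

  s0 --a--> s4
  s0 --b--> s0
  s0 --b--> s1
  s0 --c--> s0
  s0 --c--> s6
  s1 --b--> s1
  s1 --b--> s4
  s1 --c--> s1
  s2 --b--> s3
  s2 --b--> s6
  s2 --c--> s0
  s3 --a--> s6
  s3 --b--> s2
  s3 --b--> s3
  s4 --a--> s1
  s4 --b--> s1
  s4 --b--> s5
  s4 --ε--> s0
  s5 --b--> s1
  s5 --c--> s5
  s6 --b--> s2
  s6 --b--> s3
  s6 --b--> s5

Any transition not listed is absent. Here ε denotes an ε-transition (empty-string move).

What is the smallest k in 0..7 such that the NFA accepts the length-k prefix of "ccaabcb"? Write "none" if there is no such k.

1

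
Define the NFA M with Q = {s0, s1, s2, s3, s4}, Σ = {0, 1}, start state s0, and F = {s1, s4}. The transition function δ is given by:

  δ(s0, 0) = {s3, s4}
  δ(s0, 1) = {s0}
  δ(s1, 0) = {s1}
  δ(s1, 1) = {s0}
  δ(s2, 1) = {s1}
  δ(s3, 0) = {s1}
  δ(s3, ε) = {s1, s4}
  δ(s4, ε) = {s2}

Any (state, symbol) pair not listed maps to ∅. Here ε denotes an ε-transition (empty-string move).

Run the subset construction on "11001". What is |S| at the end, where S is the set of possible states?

1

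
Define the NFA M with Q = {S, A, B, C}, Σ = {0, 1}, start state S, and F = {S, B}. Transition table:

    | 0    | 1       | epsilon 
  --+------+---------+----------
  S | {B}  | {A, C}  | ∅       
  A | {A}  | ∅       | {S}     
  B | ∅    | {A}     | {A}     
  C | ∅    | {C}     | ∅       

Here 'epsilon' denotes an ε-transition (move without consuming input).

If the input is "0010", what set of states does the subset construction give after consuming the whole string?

Start in {S}.
Read '0': S→{B}; union {B}; ε-closure = {S, A, B}.
Read '0': S→{B}, A→{A}, B→∅; union {A, B}; ε-closure = {S, A, B}.
Read '1': S→{A, C}, A→∅, B→{A}; union {A, C}; ε-closure = {S, A, C}.
Read '0': S→{B}, A→{A}, C→∅; union {A, B}; ε-closure = {S, A, B}.

{S, A, B}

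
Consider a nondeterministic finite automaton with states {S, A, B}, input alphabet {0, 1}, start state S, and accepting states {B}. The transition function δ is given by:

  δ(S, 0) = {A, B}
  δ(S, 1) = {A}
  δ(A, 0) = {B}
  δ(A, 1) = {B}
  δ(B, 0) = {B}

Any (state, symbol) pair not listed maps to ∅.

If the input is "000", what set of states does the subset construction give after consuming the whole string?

{B}

Start in {S}.
Read '0': S→{A, B}; now {A, B}.
Read '0': A→{B}, B→{B}; now {B}.
Read '0': B→{B}; now {B}.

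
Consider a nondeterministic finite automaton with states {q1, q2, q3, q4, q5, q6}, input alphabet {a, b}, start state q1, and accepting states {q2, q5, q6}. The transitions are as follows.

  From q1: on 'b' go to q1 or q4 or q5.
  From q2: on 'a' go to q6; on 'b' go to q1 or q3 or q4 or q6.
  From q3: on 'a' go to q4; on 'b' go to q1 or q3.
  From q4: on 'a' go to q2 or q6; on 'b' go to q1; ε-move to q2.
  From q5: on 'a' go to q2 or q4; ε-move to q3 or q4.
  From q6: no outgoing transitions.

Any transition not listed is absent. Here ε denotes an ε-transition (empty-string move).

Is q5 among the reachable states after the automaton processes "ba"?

No

Start in {q1}.
Read 'b': q1→{q1, q4, q5}; union {q1, q4, q5}; ε-closure = {q1, q2, q3, q4, q5}.
Read 'a': q1→∅, q2→{q6}, q3→{q4}, q4→{q2, q6}, q5→{q2, q4}; now {q2, q4, q6}.
State q5 is not in {q2, q4, q6}.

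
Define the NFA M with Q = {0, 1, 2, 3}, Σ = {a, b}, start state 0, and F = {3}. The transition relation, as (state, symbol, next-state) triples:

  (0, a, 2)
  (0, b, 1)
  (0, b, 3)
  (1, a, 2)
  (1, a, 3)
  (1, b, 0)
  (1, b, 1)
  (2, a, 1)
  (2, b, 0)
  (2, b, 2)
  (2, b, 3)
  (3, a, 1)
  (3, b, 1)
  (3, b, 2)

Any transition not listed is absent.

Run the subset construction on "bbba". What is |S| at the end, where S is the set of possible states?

3

Start in {0}.
Read 'b': 0→{1, 3}; now {1, 3}.
Read 'b': 1→{0, 1}, 3→{1, 2}; now {0, 1, 2}.
Read 'b': 0→{1, 3}, 1→{0, 1}, 2→{0, 2, 3}; now {0, 1, 2, 3}.
Read 'a': 0→{2}, 1→{2, 3}, 2→{1}, 3→{1}; now {1, 2, 3}.
That set has 3 states.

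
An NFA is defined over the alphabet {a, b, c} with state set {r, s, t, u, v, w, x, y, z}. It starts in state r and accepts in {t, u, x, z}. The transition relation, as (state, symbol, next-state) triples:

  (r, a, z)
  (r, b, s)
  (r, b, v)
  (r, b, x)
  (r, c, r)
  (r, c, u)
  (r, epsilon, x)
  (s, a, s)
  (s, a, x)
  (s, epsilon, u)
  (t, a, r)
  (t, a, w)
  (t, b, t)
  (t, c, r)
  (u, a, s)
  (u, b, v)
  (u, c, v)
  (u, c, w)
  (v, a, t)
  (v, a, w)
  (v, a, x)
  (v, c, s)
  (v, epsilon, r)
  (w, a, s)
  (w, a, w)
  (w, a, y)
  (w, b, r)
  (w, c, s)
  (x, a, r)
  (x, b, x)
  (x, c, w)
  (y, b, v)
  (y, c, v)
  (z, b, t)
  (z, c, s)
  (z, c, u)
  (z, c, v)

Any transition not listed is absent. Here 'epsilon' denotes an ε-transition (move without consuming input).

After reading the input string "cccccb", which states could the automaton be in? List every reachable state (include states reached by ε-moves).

{r, s, u, v, x}

Start: ε-closure({r}) = {r, x}.
Read 'c': {r, x} → {r, u, w, x}.
Read 'c': {r, u, w, x} → {r, s, u, v, w, x}.
Read 'c': {r, s, u, v, w, x} → {r, s, u, v, w, x}.
Read 'c': {r, s, u, v, w, x} → {r, s, u, v, w, x}.
Read 'c': {r, s, u, v, w, x} → {r, s, u, v, w, x}.
Read 'b': {r, s, u, v, w, x} → {r, s, u, v, x}.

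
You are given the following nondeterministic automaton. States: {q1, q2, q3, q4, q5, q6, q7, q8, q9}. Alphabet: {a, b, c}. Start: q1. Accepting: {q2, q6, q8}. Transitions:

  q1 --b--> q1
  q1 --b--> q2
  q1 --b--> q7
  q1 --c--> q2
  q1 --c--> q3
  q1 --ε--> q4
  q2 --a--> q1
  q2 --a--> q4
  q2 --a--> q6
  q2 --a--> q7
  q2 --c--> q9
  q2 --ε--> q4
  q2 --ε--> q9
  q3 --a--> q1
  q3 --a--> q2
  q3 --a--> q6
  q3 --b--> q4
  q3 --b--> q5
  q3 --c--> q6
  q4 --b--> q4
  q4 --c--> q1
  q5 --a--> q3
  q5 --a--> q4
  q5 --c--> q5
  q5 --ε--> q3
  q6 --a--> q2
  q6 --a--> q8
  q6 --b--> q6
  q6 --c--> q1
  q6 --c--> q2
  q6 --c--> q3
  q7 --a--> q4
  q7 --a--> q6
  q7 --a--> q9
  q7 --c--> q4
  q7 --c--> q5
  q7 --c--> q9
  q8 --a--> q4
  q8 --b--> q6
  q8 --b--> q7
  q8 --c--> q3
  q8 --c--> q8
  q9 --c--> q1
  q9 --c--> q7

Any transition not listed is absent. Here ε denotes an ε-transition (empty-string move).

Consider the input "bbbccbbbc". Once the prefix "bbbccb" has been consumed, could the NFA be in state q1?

Yes

Start: ε-closure({q1}) = {q1, q4}.
Read 'b': q1→{q1, q2, q7}, q4→{q4}; union {q1, q2, q4, q7}; ε-closure = {q1, q2, q4, q7, q9}.
Read 'b': q1→{q1, q2, q7}, q2→∅, q4→{q4}, q7→∅, q9→∅; union {q1, q2, q4, q7}; ε-closure = {q1, q2, q4, q7, q9}.
Read 'b': q1→{q1, q2, q7}, q2→∅, q4→{q4}, q7→∅, q9→∅; union {q1, q2, q4, q7}; ε-closure = {q1, q2, q4, q7, q9}.
Read 'c': q1→{q2, q3}, q2→{q9}, q4→{q1}, q7→{q4, q5, q9}, q9→{q1, q7}; now {q1, q2, q3, q4, q5, q7, q9}.
Read 'c': q1→{q2, q3}, q2→{q9}, q3→{q6}, q4→{q1}, q5→{q5}, q7→{q4, q5, q9}, q9→{q1, q7}; now {q1, q2, q3, q4, q5, q6, q7, q9}.
Read 'b': q1→{q1, q2, q7}, q2→∅, q3→{q4, q5}, q4→{q4}, q5→∅, q6→{q6}, q7→∅, q9→∅; union {q1, q2, q4, q5, q6, q7}; ε-closure = {q1, q2, q3, q4, q5, q6, q7, q9}.
State q1 is in {q1, q2, q3, q4, q5, q6, q7, q9}.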